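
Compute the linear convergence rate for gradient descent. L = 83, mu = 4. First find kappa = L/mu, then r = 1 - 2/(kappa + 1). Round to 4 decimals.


Step 1: Compute the condition number.
kappa = L/mu = 83/4 = 20.75
Step 2: Compute the convergence rate.
r = 1 - 2/(kappa + 1) = 1 - 2*mu/(L + mu) = (L - mu)/(L + mu) = 79/87 = 0.908


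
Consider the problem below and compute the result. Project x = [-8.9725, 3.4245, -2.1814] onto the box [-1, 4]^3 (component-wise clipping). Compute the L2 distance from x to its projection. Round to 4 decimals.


Project each component onto [-1, 4].
clip(-8.9725) = -1.0, clip(3.4245) = 3.4245, clip(-2.1814) = -1.0
Projection = [-1.0, 3.4245, -1.0]
Squared diffs: [63.5608, 0.0, 1.3957]
Distance = sqrt(64.9565) = 8.0596


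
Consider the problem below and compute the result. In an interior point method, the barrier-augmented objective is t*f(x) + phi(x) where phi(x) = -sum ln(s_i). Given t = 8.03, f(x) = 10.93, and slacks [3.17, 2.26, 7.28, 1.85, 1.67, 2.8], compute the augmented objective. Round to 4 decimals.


Step 1: Compute log-barrier.
ln values: [1.1537, 0.8154, 1.9851, 0.6152, 0.5128, 1.0296]
phi = -(1.1537 + 0.8154 + 1.9851 + 0.6152 + 0.5128 + 1.0296) = -6.1119
Step 2: Compute augmented objective.
t*f(x) = 8.03*10.93 = 87.7679
Total = 87.7679 - 6.1119 = 81.656


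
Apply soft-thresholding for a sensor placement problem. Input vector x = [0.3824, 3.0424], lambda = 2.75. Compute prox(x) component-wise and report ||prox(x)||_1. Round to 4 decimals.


Soft-thresholding with lambda = 2.75:
prox(0.3824) = sign(0.3824)*max(|0.3824| - 2.75, 0) = 0.0
prox(3.0424) = sign(3.0424)*max(|3.0424| - 2.75, 0) = 0.2924
prox(x) = [0.0, 0.2924]
||prox(x)||_1 = 0.0 + 0.2924 = 0.2924


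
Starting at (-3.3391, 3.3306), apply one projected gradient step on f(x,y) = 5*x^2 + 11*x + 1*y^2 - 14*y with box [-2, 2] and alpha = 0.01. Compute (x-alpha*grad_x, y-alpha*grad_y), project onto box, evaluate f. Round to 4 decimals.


Step 1: Compute gradient at (-3.3391, 3.3306).
grad_x = 2*5*-3.3391 + 11 = -22.391
grad_y = 2*1*3.3306 - 14 = -7.3388
Step 2: Gradient step.
x_raw = -3.3391 - 0.01*-22.391 = -3.1152
y_raw = 3.3306 - 0.01*-7.3388 = 3.404
Step 3: Project onto [-2, 2].
x_proj = clip(-3.1152) = -2.0
y_proj = clip(3.404) = 2.0
Step 4: Evaluate f.
f(-2.0, 2.0) = -26.0


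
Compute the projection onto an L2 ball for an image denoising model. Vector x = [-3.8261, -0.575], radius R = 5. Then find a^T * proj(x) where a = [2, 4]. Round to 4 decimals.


Step 1: Compute ||x|| (intermediates to 6 decimals).
||x|| = sqrt((-3.8261)^2 + (-0.575)^2) = 3.869065
Step 2: Project.
Since ||x|| <= R, proj = x (no scaling needed).
proj(x) = [-3.8261, -0.575]
Step 3: Dot product.
a^T * proj(x) = 2*(-3.8261) + 4*(-0.575) = -9.9522


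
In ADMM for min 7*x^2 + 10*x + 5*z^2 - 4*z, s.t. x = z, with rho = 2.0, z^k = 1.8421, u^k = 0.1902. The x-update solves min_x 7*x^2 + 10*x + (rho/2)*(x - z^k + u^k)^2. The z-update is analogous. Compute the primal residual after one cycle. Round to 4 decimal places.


ADMM iteration with rho = 2.0, z^k = 1.8421, u^k = 0.1902
Step 1: x-update.
Minimize 7*x^2 + 10*x + (2.0/2)*(x - 1.8421 + 0.1902)^2
FOC: (2*7 + 2.0)*x = -10 + 2.0*(1.8421 - 0.1902)
x^{k+1} = -0.4185
Step 2: z-update.
Minimize 5*z^2 - 4*z + (2.0/2)*(-0.4185 - z + 0.1902)^2
FOC: (2*5 + 2.0)*z = 4 + 2.0*(-0.4185 + 0.1902)
z^{k+1} = 0.2953
Step 3: u-update.
u^{k+1} = 0.1902 - 0.4185 - 0.2953 = -0.5236
Step 4: Primal residual = |-0.4185 - 0.2953| = 0.7138


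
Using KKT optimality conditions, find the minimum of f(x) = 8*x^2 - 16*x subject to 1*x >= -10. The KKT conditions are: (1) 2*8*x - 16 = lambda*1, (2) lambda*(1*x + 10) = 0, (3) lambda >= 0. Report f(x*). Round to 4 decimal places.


Step 1: Try lambda = 0 (constraint inactive).
Stationarity: 2*8*x - 16 = 0
x* = 16/(2*8) = 1.0
Check constraint: 1*1.0 = 1.0 >= -10 -- satisfied.
Step 2: Compute optimal value.
f(x*) = 8*1.0^2 - 16*1.0 = -8.0


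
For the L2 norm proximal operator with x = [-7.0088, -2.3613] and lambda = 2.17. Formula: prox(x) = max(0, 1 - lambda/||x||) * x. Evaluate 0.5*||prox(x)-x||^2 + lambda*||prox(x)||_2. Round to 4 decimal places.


Step 1: Compute ||x||.
||x|| = 7.3959
Step 2: Compute scaling factor.
scale = max(0, 1 - 2.17/7.3959) = 0.7066
Step 3: prox(x) = [-4.9524, -1.6685]
||prox(x)|| = 5.2259
Step 4: Proximal objective.
0.5*||prox-x||^2 = 2.3545
lambda*||prox|| = 11.3402
Total = 13.6946


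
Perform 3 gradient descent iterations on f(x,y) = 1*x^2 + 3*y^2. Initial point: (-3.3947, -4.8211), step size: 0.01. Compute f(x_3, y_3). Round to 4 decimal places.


Gradient descent on f(x,y) = 1*x^2 + 3*y^2.
Starting point: (-3.3947, -4.8211), alpha = 0.01
Step 1: grad_x = 2*1*-3.3947 = -6.7894, grad_y = 2*3*-4.8211 = -28.9266
  x_1 = -3.3947 - 0.01*-6.7894 = -3.3268
  y_1 = -4.8211 - 0.01*-28.9266 = -4.5318
Step 2: grad_x = 2*1*-3.3268 = -6.6536, grad_y = 2*3*-4.5318 = -27.191
  x_2 = -3.3268 - 0.01*-6.6536 = -3.2603
  y_2 = -4.5318 - 0.01*-27.191 = -4.2599
Step 3: grad_x = 2*1*-3.2603 = -6.5205, grad_y = 2*3*-4.2599 = -25.5595
  x_3 = -3.2603 - 0.01*-6.5205 = -3.1951
  y_3 = -4.2599 - 0.01*-25.5595 = -4.0043
f(-3.1951, -4.0043) = 1*(-3.1951)^2 + 3*(-4.0043)^2 = 58.3124


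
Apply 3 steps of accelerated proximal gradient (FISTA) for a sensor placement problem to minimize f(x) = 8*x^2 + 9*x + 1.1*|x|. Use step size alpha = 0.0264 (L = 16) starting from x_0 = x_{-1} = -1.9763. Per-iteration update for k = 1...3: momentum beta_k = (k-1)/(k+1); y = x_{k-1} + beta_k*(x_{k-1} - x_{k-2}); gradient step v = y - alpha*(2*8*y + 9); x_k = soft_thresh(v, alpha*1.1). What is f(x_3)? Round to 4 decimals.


FISTA on f(x) = 8*x^2 + 9*x + 1.1*|x|
L = 16, alpha = 0.0264
Iteration 1: beta = 0.0, y = -1.9763 + 0.0*(-1.9763 + 1.9763) = -1.9763
  grad(y) = -22.6208, v = y - alpha*grad = -1.3791
  prox(v) = soft_thresh(-1.3791, 0.029) = -1.3501
Iteration 2: beta = 0.3333, y = -1.3501 + 0.3333*(-1.3501 + 1.9763) = -1.1413
  grad(y) = -9.2612, v = y - alpha*grad = -0.8968
  prox(v) = soft_thresh(-0.8968, 0.029) = -0.8678
Iteration 3: beta = 0.5, y = -0.8678 + 0.5*(-0.8678 + 1.3501) = -0.6267
  grad(y) = -1.0264, v = y - alpha*grad = -0.5996
  prox(v) = soft_thresh(-0.5996, 0.029) = -0.5705
f(x_3) = 8*(-0.5705)^2 + 9*(-0.5705) + 1.1*|-0.5705| = -1.9032


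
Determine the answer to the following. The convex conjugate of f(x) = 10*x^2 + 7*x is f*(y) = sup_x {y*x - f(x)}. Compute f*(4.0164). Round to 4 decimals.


f*(y) = sup_x {y*x - a*x^2 - b*x} = sup_x {(y-b)*x - a*x^2}
FOC: (y - b) - 2a*x = 0 => x* = (y - b)/(2a)
x* = (4.0164 - 7)/(2*10) = -0.1492
f*(4.0164) = (y-b)^2/(4a) = (4.0164 - 7)^2/(4*10)
= 8.9019/40 = 0.2225


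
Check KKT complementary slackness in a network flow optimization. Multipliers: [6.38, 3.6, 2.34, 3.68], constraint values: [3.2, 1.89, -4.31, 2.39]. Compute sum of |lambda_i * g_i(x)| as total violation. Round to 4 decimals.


KKT complementary slackness check:
lambda_1 * g_1 = 6.38 * 3.2 = 20.416
lambda_2 * g_2 = 3.6 * 1.89 = 6.804
lambda_3 * g_3 = 2.34 * -4.31 = -10.0854
lambda_4 * g_4 = 3.68 * 2.39 = 8.7952
Total violation = 20.416 + 6.804 + 10.0854 + 8.7952 = 46.1006


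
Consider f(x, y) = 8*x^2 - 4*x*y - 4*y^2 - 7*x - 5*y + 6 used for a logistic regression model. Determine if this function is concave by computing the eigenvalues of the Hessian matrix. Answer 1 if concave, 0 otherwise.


The Hessian of f(x,y) = 8*x^2 - 4*x*y - 4*y^2 - 7*x - 5*y + 6 is:
H = [[16, -4], [-4, -8]]
Trace = 16 - 8 = 8
Determinant = 16*-8 - (-4)^2 = -144
Discriminant = (8)^2 - 4*-144 = 640.0
Eigenvalues: lambda_1 = -8.6491, lambda_2 = 16.6491
The function is not concave.

0


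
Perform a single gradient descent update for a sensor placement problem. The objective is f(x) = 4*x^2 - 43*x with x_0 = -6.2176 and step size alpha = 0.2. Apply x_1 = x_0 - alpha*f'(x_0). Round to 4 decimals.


We compute the gradient at x_0 and apply the update.
f'(x) = 8*x - 43
f'(-6.2176) = 8*-6.2176 - 43 = -92.7408
x_1 = -6.2176 - 0.2*-92.7408 = 12.3306


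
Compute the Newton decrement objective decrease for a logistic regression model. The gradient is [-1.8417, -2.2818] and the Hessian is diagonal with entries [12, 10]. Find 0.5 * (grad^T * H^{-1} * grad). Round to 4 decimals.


Step 1: H is diagonal, so H^(-1) * g = [-0.1535, -0.2282].
Step 2: g^T H^(-1) g = sum_i g_i^2 / H_ii
  = (-1.8417)^2/12 + (-2.2818)^2/10
  = 0.2827 + 0.5207 = 0.8033
Step 3: Objective decrease = 0.5 * g^T H^(-1) g = 0.4017


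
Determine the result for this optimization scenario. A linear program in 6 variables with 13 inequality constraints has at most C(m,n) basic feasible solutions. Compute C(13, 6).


Each vertex corresponds to some choice of n active constraints out of m, so the number of vertices is at most C(m, n) = m! / (n!(m-n)!).
m = 13, n = 6
Numerator: 13 * 12 * 11 * 10 * 9 * 8
Denominator: 6! = 720
C(13, 6) = 1716


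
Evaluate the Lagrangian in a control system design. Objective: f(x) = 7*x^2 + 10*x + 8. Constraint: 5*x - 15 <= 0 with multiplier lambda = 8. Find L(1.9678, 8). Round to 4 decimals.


Step 1: Evaluate f(x).
f(1.9678) = 7*1.9678^2 + 10*1.9678 + 8 = 54.7837
Step 2: Evaluate g(x).
g(1.9678) = 5*1.9678 - 15 = -5.161
Step 3: Compute Lagrangian.
L = 54.7837 + 8*-5.161 = 13.4957


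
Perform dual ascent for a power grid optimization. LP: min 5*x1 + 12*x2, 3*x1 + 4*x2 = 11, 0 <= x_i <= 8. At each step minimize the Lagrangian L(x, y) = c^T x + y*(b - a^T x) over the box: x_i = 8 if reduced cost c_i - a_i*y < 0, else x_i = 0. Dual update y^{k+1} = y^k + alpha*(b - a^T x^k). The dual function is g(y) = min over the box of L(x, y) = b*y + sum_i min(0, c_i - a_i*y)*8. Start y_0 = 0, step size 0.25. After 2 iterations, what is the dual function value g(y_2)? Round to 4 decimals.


Dual ascent for LP: min 5*x1 + 12*x2, 3*x1 + 4*x2 = 11, 0 <= x_i <= 8
Step 1: y^k = 0.0, reduced costs: (5.0, 12.0)
  x^k = (0.0, 0.0), subgradient = b - a^T x = 11.0
  y^{k+1} = 0.0 + 0.25*11.0 = 2.75
Step 2: y^k = 2.75, reduced costs: (-3.25, 1.0)
  x^k = (8.0, 0.0), subgradient = b - a^T x = -13.0
  y^{k+1} = 2.75 + 0.25*-13.0 = -0.5
Dual objective at y_2 = -0.5: reduced costs (6.5, 14.0), box minimizer x = (0.0, 0.0)
g(y_2) = b*y + (c1 - a1*y)*x1 + (c2 - a2*y)*x2 = 11*(-0.5) + 6.5*0.0 + 14.0*0.0 = -5.5 + 0.0 + 0.0 = -5.5


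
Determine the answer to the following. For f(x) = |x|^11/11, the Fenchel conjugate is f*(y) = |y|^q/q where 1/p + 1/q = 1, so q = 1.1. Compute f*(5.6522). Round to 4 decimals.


The conjugate exponent q satisfies 1/p + 1/q = 1.
p = 11, so q = 11/(11 - 1) = 1.1
|y|^q = 5.6522^1.1 = 6.7211
f*(5.6522) = 6.7211 / 1.1 = 6.1101


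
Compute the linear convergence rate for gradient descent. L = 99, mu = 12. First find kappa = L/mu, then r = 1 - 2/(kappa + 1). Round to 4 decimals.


Step 1: Compute the condition number.
kappa = L/mu = 99/12 = 8.25
Step 2: Compute the convergence rate.
r = 1 - 2/(kappa + 1) = 1 - 2*mu/(L + mu) = (L - mu)/(L + mu) = 87/111 = 0.7838


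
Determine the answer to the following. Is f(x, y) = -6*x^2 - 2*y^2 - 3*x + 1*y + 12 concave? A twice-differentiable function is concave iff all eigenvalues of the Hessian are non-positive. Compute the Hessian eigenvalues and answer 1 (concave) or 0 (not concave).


The Hessian of f(x,y) = -6*x^2 - 2*y^2 - 3*x + 1*y + 12 is:
H = [[-12, 0], [0, -4]]
Trace = -12 - 4 = -16
Determinant = -12*-4 - (0)^2 = 48
Discriminant = (-16)^2 - 4*48 = 64.0
Eigenvalues: lambda_1 = -12.0, lambda_2 = -4.0
The function is concave.

1


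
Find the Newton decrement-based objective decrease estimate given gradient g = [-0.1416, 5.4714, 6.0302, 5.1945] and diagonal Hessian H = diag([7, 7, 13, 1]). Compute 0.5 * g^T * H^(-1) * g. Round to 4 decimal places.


Step 1: H is diagonal, so H^(-1) * g = [-0.0202, 0.7816, 0.4639, 5.1945].
Step 2: g^T H^(-1) g = sum_i g_i^2 / H_ii
  = (-0.1416)^2/7 + (5.4714)^2/7 + (6.0302)^2/13 + (5.1945)^2/1
  = 0.0029 + 4.2766 + 2.7972 + 26.9828 = 34.0595
Step 3: Objective decrease = 0.5 * g^T H^(-1) g = 17.0297


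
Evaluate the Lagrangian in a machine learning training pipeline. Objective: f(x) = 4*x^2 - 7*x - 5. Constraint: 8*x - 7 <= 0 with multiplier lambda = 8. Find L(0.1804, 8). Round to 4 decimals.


Step 1: Evaluate f(x).
f(0.1804) = 4*0.1804^2 - 7*0.1804 - 5 = -6.1326
Step 2: Evaluate g(x).
g(0.1804) = 8*0.1804 - 7 = -5.5568
Step 3: Compute Lagrangian.
L = -6.1326 + 8*-5.5568 = -50.587


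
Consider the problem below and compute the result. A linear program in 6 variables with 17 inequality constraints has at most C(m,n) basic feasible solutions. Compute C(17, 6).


Each vertex corresponds to some choice of n active constraints out of m, so the number of vertices is at most C(m, n) = m! / (n!(m-n)!).
m = 17, n = 6
Numerator: 17 * 16 * 15 * 14 * 13 * 12
Denominator: 6! = 720
C(17, 6) = 12376


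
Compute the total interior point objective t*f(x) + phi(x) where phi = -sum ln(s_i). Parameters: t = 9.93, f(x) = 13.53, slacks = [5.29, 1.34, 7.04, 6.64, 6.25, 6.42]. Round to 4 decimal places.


Step 1: Compute log-barrier.
ln values: [1.6658, 0.2927, 1.9516, 1.8931, 1.8326, 1.8594]
phi = -(1.6658 + 0.2927 + 1.9516 + 1.8931 + 1.8326 + 1.8594) = -9.4952
Step 2: Compute augmented objective.
t*f(x) = 9.93*13.53 = 134.3529
Total = 134.3529 - 9.4952 = 124.8577


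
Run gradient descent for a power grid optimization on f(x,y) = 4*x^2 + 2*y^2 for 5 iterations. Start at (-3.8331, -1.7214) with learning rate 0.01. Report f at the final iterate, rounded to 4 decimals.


Gradient descent on f(x,y) = 4*x^2 + 2*y^2.
Starting point: (-3.8331, -1.7214), alpha = 0.01
Step 1: grad_x = 2*4*-3.8331 = -30.6648, grad_y = 2*2*-1.7214 = -6.8856
  x_1 = -3.8331 - 0.01*-30.6648 = -3.5265
  y_1 = -1.7214 - 0.01*-6.8856 = -1.6525
Step 2: grad_x = 2*4*-3.5265 = -28.2116, grad_y = 2*2*-1.6525 = -6.6102
  x_2 = -3.5265 - 0.01*-28.2116 = -3.2443
  y_2 = -1.6525 - 0.01*-6.6102 = -1.5864
Step 3: grad_x = 2*4*-3.2443 = -25.9547, grad_y = 2*2*-1.5864 = -6.3458
  x_3 = -3.2443 - 0.01*-25.9547 = -2.9848
  y_3 = -1.5864 - 0.01*-6.3458 = -1.523
Step 4: grad_x = 2*4*-2.9848 = -23.8783, grad_y = 2*2*-1.523 = -6.0919
  x_4 = -2.9848 - 0.01*-23.8783 = -2.746
  y_4 = -1.523 - 0.01*-6.0919 = -1.4621
Step 5: grad_x = 2*4*-2.746 = -21.968, grad_y = 2*2*-1.4621 = -5.8483
  x_5 = -2.746 - 0.01*-21.968 = -2.5263
  y_5 = -1.4621 - 0.01*-5.8483 = -1.4036
f(-2.5263, -1.4036) = 4*(-2.5263)^2 + 2*(-1.4036)^2 = 29.4694


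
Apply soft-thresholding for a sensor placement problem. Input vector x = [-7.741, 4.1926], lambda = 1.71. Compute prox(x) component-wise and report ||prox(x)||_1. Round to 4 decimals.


Soft-thresholding with lambda = 1.71:
prox(-7.741) = sign(-7.741)*max(|-7.741| - 1.71, 0) = -6.031
prox(4.1926) = sign(4.1926)*max(|4.1926| - 1.71, 0) = 2.4826
prox(x) = [-6.031, 2.4826]
||prox(x)||_1 = 6.031 + 2.4826 = 8.5136


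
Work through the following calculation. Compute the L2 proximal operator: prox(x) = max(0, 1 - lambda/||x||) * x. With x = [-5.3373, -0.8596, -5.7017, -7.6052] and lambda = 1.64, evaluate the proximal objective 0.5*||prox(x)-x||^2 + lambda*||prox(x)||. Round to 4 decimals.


Step 1: Compute ||x||.
||x|| = 10.935
Step 2: Compute scaling factor.
scale = max(0, 1 - 1.64/10.935) = 0.85
Step 3: prox(x) = [-4.5368, -0.7307, -4.8466, -6.4646]
||prox(x)|| = 9.295
Step 4: Proximal objective.
0.5*||prox-x||^2 = 1.3448
lambda*||prox|| = 15.2438
Total = 16.5886


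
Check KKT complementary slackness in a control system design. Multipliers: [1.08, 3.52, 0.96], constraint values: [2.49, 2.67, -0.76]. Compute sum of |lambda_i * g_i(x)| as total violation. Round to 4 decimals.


KKT complementary slackness check:
lambda_1 * g_1 = 1.08 * 2.49 = 2.6892
lambda_2 * g_2 = 3.52 * 2.67 = 9.3984
lambda_3 * g_3 = 0.96 * -0.76 = -0.7296
Total violation = 2.6892 + 9.3984 + 0.7296 = 12.8172


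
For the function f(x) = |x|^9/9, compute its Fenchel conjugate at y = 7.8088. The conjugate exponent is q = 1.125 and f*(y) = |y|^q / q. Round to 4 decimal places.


The conjugate exponent q satisfies 1/p + 1/q = 1.
p = 9, so q = 9/(9 - 1) = 1.125
|y|^q = 7.8088^1.125 = 10.0962
f*(7.8088) = 10.0962 / 1.125 = 8.9744


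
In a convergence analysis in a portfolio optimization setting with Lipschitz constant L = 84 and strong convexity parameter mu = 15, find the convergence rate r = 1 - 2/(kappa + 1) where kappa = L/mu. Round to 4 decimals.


Step 1: Compute the condition number.
kappa = L/mu = 84/15 = 5.6
Step 2: Compute the convergence rate.
r = 1 - 2/(kappa + 1) = 1 - 2*mu/(L + mu) = (L - mu)/(L + mu) = 69/99 = 0.697


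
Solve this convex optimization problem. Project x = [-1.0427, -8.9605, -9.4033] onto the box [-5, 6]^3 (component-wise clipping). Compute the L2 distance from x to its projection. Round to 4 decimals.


Project each component onto [-5, 6].
clip(-1.0427) = -1.0427, clip(-8.9605) = -5.0, clip(-9.4033) = -5.0
Projection = [-1.0427, -5.0, -5.0]
Squared diffs: [0.0, 15.6856, 19.3891]
Distance = sqrt(35.0747) = 5.9224


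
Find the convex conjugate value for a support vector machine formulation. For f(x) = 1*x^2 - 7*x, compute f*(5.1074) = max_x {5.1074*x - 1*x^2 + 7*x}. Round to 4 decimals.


f*(y) = sup_x {y*x - a*x^2 - b*x} = sup_x {(y-b)*x - a*x^2}
FOC: (y - b) - 2a*x = 0 => x* = (y - b)/(2a)
x* = (5.1074 + 7)/(2*1) = 6.0537
f*(5.1074) = (y-b)^2/(4a) = (5.1074 + 7)^2/(4*1)
= 146.5891/4 = 36.6473


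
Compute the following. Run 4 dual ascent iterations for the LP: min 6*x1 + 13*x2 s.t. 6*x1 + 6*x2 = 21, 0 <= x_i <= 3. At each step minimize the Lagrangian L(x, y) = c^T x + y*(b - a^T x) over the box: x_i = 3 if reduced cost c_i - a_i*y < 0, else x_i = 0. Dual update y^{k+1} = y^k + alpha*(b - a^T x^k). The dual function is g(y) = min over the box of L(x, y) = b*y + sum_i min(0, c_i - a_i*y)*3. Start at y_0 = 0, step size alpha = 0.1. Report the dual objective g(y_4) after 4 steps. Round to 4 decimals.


Dual ascent for LP: min 6*x1 + 13*x2, 6*x1 + 6*x2 = 21, 0 <= x_i <= 3
Step 1: y^k = 0.0, reduced costs: (6.0, 13.0)
  x^k = (0.0, 0.0), subgradient = b - a^T x = 21.0
  y^{k+1} = 0.0 + 0.1*21.0 = 2.1
Step 2: y^k = 2.1, reduced costs: (-6.6, 0.4)
  x^k = (3.0, 0.0), subgradient = b - a^T x = 3.0
  y^{k+1} = 2.1 + 0.1*3.0 = 2.4
Step 3: y^k = 2.4, reduced costs: (-8.4, -1.4)
  x^k = (3.0, 3.0), subgradient = b - a^T x = -15.0
  y^{k+1} = 2.4 + 0.1*-15.0 = 0.9
Step 4: y^k = 0.9, reduced costs: (0.6, 7.6)
  x^k = (0.0, 0.0), subgradient = b - a^T x = 21.0
  y^{k+1} = 0.9 + 0.1*21.0 = 3.0
Dual objective at y_4 = 3.0: reduced costs (-12.0, -5.0), box minimizer x = (3.0, 3.0)
g(y_4) = b*y + (c1 - a1*y)*x1 + (c2 - a2*y)*x2 = 21*3.0 + (-12.0)*3.0 + (-5.0)*3.0 = 63.0 - 36.0 - 15.0 = 12.0


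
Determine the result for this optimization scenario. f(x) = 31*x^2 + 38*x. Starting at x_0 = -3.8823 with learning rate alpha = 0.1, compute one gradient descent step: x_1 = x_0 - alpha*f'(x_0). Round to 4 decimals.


We compute the gradient at x_0 and apply the update.
f'(x) = 62*x + 38
f'(-3.8823) = 62*-3.8823 + 38 = -202.7026
x_1 = -3.8823 - 0.1*-202.7026 = 16.388


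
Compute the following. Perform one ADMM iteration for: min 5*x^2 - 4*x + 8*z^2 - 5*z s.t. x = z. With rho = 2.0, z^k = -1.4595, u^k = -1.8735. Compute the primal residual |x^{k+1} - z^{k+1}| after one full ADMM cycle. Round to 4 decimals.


ADMM iteration with rho = 2.0, z^k = -1.4595, u^k = -1.8735
Step 1: x-update.
Minimize 5*x^2 - 4*x + (2.0/2)*(x + 1.4595 - 1.8735)^2
FOC: (2*5 + 2.0)*x = 4 + 2.0*(-1.4595 + 1.8735)
x^{k+1} = 0.4023
Step 2: z-update.
Minimize 8*z^2 - 5*z + (2.0/2)*(0.4023 - z - 1.8735)^2
FOC: (2*8 + 2.0)*z = 5 + 2.0*(0.4023 - 1.8735)
z^{k+1} = 0.1143
Step 3: u-update.
u^{k+1} = -1.8735 + 0.4023 - 0.1143 = -1.5855
Step 4: Primal residual = |0.4023 - 0.1143| = 0.288


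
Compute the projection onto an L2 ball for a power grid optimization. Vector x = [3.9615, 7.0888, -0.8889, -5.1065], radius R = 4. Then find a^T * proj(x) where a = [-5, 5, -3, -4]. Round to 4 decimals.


Step 1: Compute ||x|| (intermediates to 6 decimals).
||x|| = sqrt(3.9615^2 + 7.0888^2 + (-0.8889)^2 + (-5.1065)^2) = 9.633849
Step 2: Project.
Since ||x|| > R, scale = R/||x|| = 4/9.633849 = 0.415203, proj(x) = scale * x
proj(x) = [1.644827, 2.943291, -0.369074, -2.120234]
Step 3: Dot product.
a^T * proj(x) = -5*1.644827 + 5*2.943291 - 3*(-0.369074) - 4*(-2.120234) = 16.0805


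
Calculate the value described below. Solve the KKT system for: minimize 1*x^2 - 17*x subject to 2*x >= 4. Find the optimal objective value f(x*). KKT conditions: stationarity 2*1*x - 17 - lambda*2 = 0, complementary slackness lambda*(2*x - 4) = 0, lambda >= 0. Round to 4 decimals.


Step 1: Try lambda = 0 (constraint inactive).
Stationarity: 2*1*x - 17 = 0
x* = 17/(2*1) = 8.5
Check constraint: 2*8.5 = 17.0 >= 4 -- satisfied.
Step 2: Compute optimal value.
f(x*) = 1*8.5^2 - 17*8.5 = -72.25


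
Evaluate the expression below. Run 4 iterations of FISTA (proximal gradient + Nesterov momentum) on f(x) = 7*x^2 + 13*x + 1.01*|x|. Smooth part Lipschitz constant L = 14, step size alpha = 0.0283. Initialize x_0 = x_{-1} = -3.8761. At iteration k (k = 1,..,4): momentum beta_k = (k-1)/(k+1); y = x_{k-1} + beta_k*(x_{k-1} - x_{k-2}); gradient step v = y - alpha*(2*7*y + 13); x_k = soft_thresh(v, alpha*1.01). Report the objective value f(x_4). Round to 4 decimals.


FISTA on f(x) = 7*x^2 + 13*x + 1.01*|x|
L = 14, alpha = 0.0283
Iteration 1: beta = 0.0, y = -3.8761 + 0.0*(-3.8761 + 3.8761) = -3.8761
  grad(y) = -41.2654, v = y - alpha*grad = -2.7083
  prox(v) = soft_thresh(-2.7083, 0.0286) = -2.6797
Iteration 2: beta = 0.3333, y = -2.6797 + 0.3333*(-2.6797 + 3.8761) = -2.2809
  grad(y) = -18.9327, v = y - alpha*grad = -1.7451
  prox(v) = soft_thresh(-1.7451, 0.0286) = -1.7165
Iteration 3: beta = 0.5, y = -1.7165 + 0.5*(-1.7165 + 2.6797) = -1.2349
  grad(y) = -4.2892, v = y - alpha*grad = -1.1136
  prox(v) = soft_thresh(-1.1136, 0.0286) = -1.085
Iteration 4: beta = 0.6, y = -1.085 + 0.6*(-1.085 + 1.7165) = -0.706
  grad(y) = 3.1154, v = y - alpha*grad = -0.7942
  prox(v) = soft_thresh(-0.7942, 0.0286) = -0.7656
f(x_4) = 7*(-0.7656)^2 + 13*(-0.7656) + 1.01*|-0.7656| = -5.0766


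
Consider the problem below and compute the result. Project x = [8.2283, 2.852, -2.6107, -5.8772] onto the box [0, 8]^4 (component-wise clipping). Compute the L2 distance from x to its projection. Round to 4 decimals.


Project each component onto [0, 8].
clip(8.2283) = 8.0, clip(2.852) = 2.852, clip(-2.6107) = 0.0, clip(-5.8772) = 0.0
Projection = [8.0, 2.852, 0.0, 0.0]
Squared diffs: [0.0521, 0.0, 6.8158, 34.5415]
Distance = sqrt(41.4094) = 6.435


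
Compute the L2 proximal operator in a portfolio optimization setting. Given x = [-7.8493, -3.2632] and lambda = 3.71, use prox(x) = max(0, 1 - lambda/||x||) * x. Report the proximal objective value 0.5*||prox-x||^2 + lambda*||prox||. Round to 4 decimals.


Step 1: Compute ||x||.
||x|| = 8.5006
Step 2: Compute scaling factor.
scale = max(0, 1 - 3.71/8.5006) = 0.5636
Step 3: prox(x) = [-4.4235, -1.839]
||prox(x)|| = 4.7906
Step 4: Proximal objective.
0.5*||prox-x||^2 = 6.8821
lambda*||prox|| = 17.7731
Total = 24.6551


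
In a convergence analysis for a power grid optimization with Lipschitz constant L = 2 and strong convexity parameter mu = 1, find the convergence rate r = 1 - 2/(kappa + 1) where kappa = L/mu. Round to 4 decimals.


Step 1: Compute the condition number.
kappa = L/mu = 2/1 = 2.0
Step 2: Compute the convergence rate.
r = 1 - 2/(kappa + 1) = 1 - 2*mu/(L + mu) = (L - mu)/(L + mu) = 1/3 = 0.3333


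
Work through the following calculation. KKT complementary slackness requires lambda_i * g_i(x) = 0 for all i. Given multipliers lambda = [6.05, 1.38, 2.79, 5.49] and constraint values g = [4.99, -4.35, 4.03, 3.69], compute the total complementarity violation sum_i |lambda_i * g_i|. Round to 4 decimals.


KKT complementary slackness check:
lambda_1 * g_1 = 6.05 * 4.99 = 30.1895
lambda_2 * g_2 = 1.38 * -4.35 = -6.003
lambda_3 * g_3 = 2.79 * 4.03 = 11.2437
lambda_4 * g_4 = 5.49 * 3.69 = 20.2581
Total violation = 30.1895 + 6.003 + 11.2437 + 20.2581 = 67.6943


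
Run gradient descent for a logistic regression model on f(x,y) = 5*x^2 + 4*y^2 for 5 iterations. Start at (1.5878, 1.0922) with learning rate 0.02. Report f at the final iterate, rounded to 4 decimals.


Gradient descent on f(x,y) = 5*x^2 + 4*y^2.
Starting point: (1.5878, 1.0922), alpha = 0.02
Step 1: grad_x = 2*5*1.5878 = 15.878, grad_y = 2*4*1.0922 = 8.7376
  x_1 = 1.5878 - 0.02*15.878 = 1.2702
  y_1 = 1.0922 - 0.02*8.7376 = 0.9174
Step 2: grad_x = 2*5*1.2702 = 12.7024, grad_y = 2*4*0.9174 = 7.3396
  x_2 = 1.2702 - 0.02*12.7024 = 1.0162
  y_2 = 0.9174 - 0.02*7.3396 = 0.7707
Step 3: grad_x = 2*5*1.0162 = 10.1619, grad_y = 2*4*0.7707 = 6.1653
  x_3 = 1.0162 - 0.02*10.1619 = 0.813
  y_3 = 0.7707 - 0.02*6.1653 = 0.6474
Step 4: grad_x = 2*5*0.813 = 8.1295, grad_y = 2*4*0.6474 = 5.1788
  x_4 = 0.813 - 0.02*8.1295 = 0.6504
  y_4 = 0.6474 - 0.02*5.1788 = 0.5438
Step 5: grad_x = 2*5*0.6504 = 6.5036, grad_y = 2*4*0.5438 = 4.3502
  x_5 = 0.6504 - 0.02*6.5036 = 0.5203
  y_5 = 0.5438 - 0.02*4.3502 = 0.4568
f(0.5203, 0.4568) = 5*0.5203^2 + 4*0.4568^2 = 2.1881


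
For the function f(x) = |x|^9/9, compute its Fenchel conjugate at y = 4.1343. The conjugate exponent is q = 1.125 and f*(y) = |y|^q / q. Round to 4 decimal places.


The conjugate exponent q satisfies 1/p + 1/q = 1.
p = 9, so q = 9/(9 - 1) = 1.125
|y|^q = 4.1343^1.125 = 4.9369
f*(4.1343) = 4.9369 / 1.125 = 4.3883


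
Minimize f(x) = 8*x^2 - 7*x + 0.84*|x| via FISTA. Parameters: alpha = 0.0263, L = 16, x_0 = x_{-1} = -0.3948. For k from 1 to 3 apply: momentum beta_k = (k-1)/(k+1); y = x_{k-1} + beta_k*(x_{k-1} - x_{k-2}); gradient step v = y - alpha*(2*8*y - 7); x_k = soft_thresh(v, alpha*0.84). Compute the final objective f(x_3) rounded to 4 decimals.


FISTA on f(x) = 8*x^2 - 7*x + 0.84*|x|
L = 16, alpha = 0.0263
Iteration 1: beta = 0.0, y = -0.3948 + 0.0*(-0.3948 + 0.3948) = -0.3948
  grad(y) = -13.3168, v = y - alpha*grad = -0.0446
  prox(v) = soft_thresh(-0.0446, 0.0221) = -0.0225
Iteration 2: beta = 0.3333, y = -0.0225 + 0.3333*(-0.0225 + 0.3948) = 0.1016
  grad(y) = -5.3739, v = y - alpha*grad = 0.243
  prox(v) = soft_thresh(0.243, 0.0221) = 0.2209
Iteration 3: beta = 0.5, y = 0.2209 + 0.5*(0.2209 + 0.0225) = 0.3425
  grad(y) = -1.5192, v = y - alpha*grad = 0.3825
  prox(v) = soft_thresh(0.3825, 0.0221) = 0.3604
f(x_3) = 8*0.3604^2 - 7*0.3604 + 0.84*|0.3604| = -1.181


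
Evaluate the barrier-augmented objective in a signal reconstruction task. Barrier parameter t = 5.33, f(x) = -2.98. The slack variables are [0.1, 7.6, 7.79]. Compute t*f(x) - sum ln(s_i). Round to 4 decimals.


Step 1: Compute log-barrier.
ln values: [-2.3026, 2.0281, 2.0528]
phi = -(-2.3026 + 2.0281 + 2.0528) = -1.7784
Step 2: Compute augmented objective.
t*f(x) = 5.33*-2.98 = -15.8834
Total = -15.8834 - 1.7784 = -17.6618


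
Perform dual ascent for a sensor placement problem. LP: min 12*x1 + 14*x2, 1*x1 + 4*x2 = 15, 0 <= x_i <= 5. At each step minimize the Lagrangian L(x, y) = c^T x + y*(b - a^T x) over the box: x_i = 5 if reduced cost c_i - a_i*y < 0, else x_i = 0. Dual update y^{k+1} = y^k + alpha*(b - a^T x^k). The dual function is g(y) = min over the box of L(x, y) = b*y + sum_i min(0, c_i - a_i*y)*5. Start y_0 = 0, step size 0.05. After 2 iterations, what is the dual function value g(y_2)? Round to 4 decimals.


Dual ascent for LP: min 12*x1 + 14*x2, 1*x1 + 4*x2 = 15, 0 <= x_i <= 5
Step 1: y^k = 0.0, reduced costs: (12.0, 14.0)
  x^k = (0.0, 0.0), subgradient = b - a^T x = 15.0
  y^{k+1} = 0.0 + 0.05*15.0 = 0.75
Step 2: y^k = 0.75, reduced costs: (11.25, 11.0)
  x^k = (0.0, 0.0), subgradient = b - a^T x = 15.0
  y^{k+1} = 0.75 + 0.05*15.0 = 1.5
Dual objective at y_2 = 1.5: reduced costs (10.5, 8.0), box minimizer x = (0.0, 0.0)
g(y_2) = b*y + (c1 - a1*y)*x1 + (c2 - a2*y)*x2 = 15*1.5 + 10.5*0.0 + 8.0*0.0 = 22.5 + 0.0 + 0.0 = 22.5


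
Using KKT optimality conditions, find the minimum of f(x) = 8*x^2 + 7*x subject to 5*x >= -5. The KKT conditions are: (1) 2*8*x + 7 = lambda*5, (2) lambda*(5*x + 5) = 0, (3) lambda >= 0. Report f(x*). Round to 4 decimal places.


Step 1: Try lambda = 0 (constraint inactive).
Stationarity: 2*8*x + 7 = 0
x* = -7/(2*8) = -0.4375
Check constraint: 5*-0.4375 = -2.1875 >= -5 -- satisfied.
Step 2: Compute optimal value.
f(x*) = 8*(-0.4375)^2 + 7*(-0.4375) = -1.5313


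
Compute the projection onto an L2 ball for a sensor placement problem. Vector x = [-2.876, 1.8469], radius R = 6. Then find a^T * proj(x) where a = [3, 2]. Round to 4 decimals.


Step 1: Compute ||x|| (intermediates to 6 decimals).
||x|| = sqrt((-2.876)^2 + 1.8469^2) = 3.417955
Step 2: Project.
Since ||x|| <= R, proj = x (no scaling needed).
proj(x) = [-2.876, 1.8469]
Step 3: Dot product.
a^T * proj(x) = 3*(-2.876) + 2*1.8469 = -4.9342


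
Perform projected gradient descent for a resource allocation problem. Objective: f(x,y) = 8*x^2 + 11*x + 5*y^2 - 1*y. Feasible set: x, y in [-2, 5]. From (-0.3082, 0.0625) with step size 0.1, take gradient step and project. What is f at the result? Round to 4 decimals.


Step 1: Compute gradient at (-0.3082, 0.0625).
grad_x = 2*8*-0.3082 + 11 = 6.0688
grad_y = 2*5*0.0625 - 1 = -0.375
Step 2: Gradient step.
x_raw = -0.3082 - 0.1*6.0688 = -0.9151
y_raw = 0.0625 - 0.1*-0.375 = 0.1
Step 3: Project onto [-2, 5].
x_proj = clip(-0.9151) = -0.9151
y_proj = clip(0.1) = 0.1
Step 4: Evaluate f.
f(-0.9151, 0.1) = -3.4169


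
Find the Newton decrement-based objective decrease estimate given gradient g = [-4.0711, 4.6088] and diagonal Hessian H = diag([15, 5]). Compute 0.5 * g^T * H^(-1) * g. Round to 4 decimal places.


Step 1: H is diagonal, so H^(-1) * g = [-0.2714, 0.9218].
Step 2: g^T H^(-1) g = sum_i g_i^2 / H_ii
  = (-4.0711)^2/15 + (4.6088)^2/5
  = 1.1049 + 4.2482 = 5.3531
Step 3: Objective decrease = 0.5 * g^T H^(-1) g = 2.6766


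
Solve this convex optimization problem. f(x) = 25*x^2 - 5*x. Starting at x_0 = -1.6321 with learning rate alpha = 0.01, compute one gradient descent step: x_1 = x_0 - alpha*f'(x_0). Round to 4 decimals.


We compute the gradient at x_0 and apply the update.
f'(x) = 50*x - 5
f'(-1.6321) = 50*-1.6321 - 5 = -86.605
x_1 = -1.6321 - 0.01*-86.605 = -0.7661


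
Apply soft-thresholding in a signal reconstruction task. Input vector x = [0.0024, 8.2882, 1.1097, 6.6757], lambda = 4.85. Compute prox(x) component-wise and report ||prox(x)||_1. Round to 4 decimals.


Soft-thresholding with lambda = 4.85:
prox(0.0024) = sign(0.0024)*max(|0.0024| - 4.85, 0) = 0.0
prox(8.2882) = sign(8.2882)*max(|8.2882| - 4.85, 0) = 3.4382
prox(1.1097) = sign(1.1097)*max(|1.1097| - 4.85, 0) = 0.0
prox(6.6757) = sign(6.6757)*max(|6.6757| - 4.85, 0) = 1.8257
prox(x) = [0.0, 3.4382, 0.0, 1.8257]
||prox(x)||_1 = 0.0 + 3.4382 + 0.0 + 1.8257 = 5.2639


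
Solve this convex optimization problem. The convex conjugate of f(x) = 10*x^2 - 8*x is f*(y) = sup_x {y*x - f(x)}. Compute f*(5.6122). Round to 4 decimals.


f*(y) = sup_x {y*x - a*x^2 - b*x} = sup_x {(y-b)*x - a*x^2}
FOC: (y - b) - 2a*x = 0 => x* = (y - b)/(2a)
x* = (5.6122 + 8)/(2*10) = 0.6806
f*(5.6122) = (y-b)^2/(4a) = (5.6122 + 8)^2/(4*10)
= 185.292/40 = 4.6323


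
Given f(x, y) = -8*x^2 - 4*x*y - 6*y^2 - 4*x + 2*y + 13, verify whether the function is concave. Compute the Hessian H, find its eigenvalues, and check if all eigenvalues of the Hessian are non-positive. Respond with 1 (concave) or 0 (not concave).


The Hessian of f(x,y) = -8*x^2 - 4*x*y - 6*y^2 - 4*x + 2*y + 13 is:
H = [[-16, -4], [-4, -12]]
Trace = -16 - 12 = -28
Determinant = -16*-12 - (-4)^2 = 176
Discriminant = (-28)^2 - 4*176 = 80.0
Eigenvalues: lambda_1 = -18.4721, lambda_2 = -9.5279
The function is concave.

1


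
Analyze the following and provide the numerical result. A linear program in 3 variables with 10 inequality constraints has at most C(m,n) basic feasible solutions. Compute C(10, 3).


Each vertex corresponds to some choice of n active constraints out of m, so the number of vertices is at most C(m, n) = m! / (n!(m-n)!).
m = 10, n = 3
Numerator: 10 * 9 * 8
Denominator: 3! = 6
C(10, 3) = 120


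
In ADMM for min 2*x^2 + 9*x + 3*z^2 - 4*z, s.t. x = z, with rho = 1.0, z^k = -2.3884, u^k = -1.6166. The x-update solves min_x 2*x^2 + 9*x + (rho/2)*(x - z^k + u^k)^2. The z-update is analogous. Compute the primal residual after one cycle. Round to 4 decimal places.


ADMM iteration with rho = 1.0, z^k = -2.3884, u^k = -1.6166
Step 1: x-update.
Minimize 2*x^2 + 9*x + (1.0/2)*(x + 2.3884 - 1.6166)^2
FOC: (2*2 + 1.0)*x = -9 + 1.0*(-2.3884 + 1.6166)
x^{k+1} = -1.9544
Step 2: z-update.
Minimize 3*z^2 - 4*z + (1.0/2)*(-1.9544 - z - 1.6166)^2
FOC: (2*3 + 1.0)*z = 4 + 1.0*(-1.9544 - 1.6166)
z^{k+1} = 0.0613
Step 3: u-update.
u^{k+1} = -1.6166 - 1.9544 - 0.0613 = -3.6323
Step 4: Primal residual = |-1.9544 - 0.0613| = 2.0157


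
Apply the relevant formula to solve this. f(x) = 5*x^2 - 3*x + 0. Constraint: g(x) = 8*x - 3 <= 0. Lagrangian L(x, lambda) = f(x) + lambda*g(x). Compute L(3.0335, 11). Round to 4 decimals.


Step 1: Evaluate f(x).
f(3.0335) = 5*3.0335^2 - 3*3.0335 + 0 = 36.9101
Step 2: Evaluate g(x).
g(3.0335) = 8*3.0335 - 3 = 21.268
Step 3: Compute Lagrangian.
L = 36.9101 + 11*21.268 = 270.8581


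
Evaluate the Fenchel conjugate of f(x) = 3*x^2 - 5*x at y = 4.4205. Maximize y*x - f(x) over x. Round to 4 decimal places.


f*(y) = sup_x {y*x - a*x^2 - b*x} = sup_x {(y-b)*x - a*x^2}
FOC: (y - b) - 2a*x = 0 => x* = (y - b)/(2a)
x* = (4.4205 + 5)/(2*3) = 1.5701
f*(4.4205) = (y-b)^2/(4a) = (4.4205 + 5)^2/(4*3)
= 88.7458/12 = 7.3955


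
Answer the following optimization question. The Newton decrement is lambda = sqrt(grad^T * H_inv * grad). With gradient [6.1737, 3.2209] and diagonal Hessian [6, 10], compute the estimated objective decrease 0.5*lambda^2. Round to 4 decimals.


Step 1: H is diagonal, so H^(-1) * g = [1.029, 0.3221].
Step 2: g^T H^(-1) g = sum_i g_i^2 / H_ii
  = (6.1737)^2/6 + (3.2209)^2/10
  = 6.3524 + 1.0374 = 7.3898
Step 3: Objective decrease = 0.5 * g^T H^(-1) g = 3.6949


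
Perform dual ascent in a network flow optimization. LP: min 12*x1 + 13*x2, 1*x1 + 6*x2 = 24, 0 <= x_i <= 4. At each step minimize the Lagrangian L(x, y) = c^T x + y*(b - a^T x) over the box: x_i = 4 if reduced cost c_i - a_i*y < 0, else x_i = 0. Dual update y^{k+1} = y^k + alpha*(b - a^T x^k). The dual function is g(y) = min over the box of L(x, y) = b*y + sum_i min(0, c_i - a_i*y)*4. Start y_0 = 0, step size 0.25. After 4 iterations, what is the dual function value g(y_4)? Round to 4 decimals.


Dual ascent for LP: min 12*x1 + 13*x2, 1*x1 + 6*x2 = 24, 0 <= x_i <= 4
Step 1: y^k = 0.0, reduced costs: (12.0, 13.0)
  x^k = (0.0, 0.0), subgradient = b - a^T x = 24.0
  y^{k+1} = 0.0 + 0.25*24.0 = 6.0
Step 2: y^k = 6.0, reduced costs: (6.0, -23.0)
  x^k = (0.0, 4.0), subgradient = b - a^T x = 0.0
  y^{k+1} = 6.0 + 0.25*0.0 = 6.0
Step 3: y^k = 6.0, reduced costs: (6.0, -23.0)
  x^k = (0.0, 4.0), subgradient = b - a^T x = 0.0
  y^{k+1} = 6.0 + 0.25*0.0 = 6.0
Step 4: y^k = 6.0, reduced costs: (6.0, -23.0)
  x^k = (0.0, 4.0), subgradient = b - a^T x = 0.0
  y^{k+1} = 6.0 + 0.25*0.0 = 6.0
Dual objective at y_4 = 6.0: reduced costs (6.0, -23.0), box minimizer x = (0.0, 4.0)
g(y_4) = b*y + (c1 - a1*y)*x1 + (c2 - a2*y)*x2 = 24*6.0 + 6.0*0.0 + (-23.0)*4.0 = 144.0 + 0.0 - 92.0 = 52.0


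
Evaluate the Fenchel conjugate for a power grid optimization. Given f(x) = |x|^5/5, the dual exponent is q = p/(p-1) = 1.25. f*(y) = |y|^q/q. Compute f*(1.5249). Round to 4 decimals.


The conjugate exponent q satisfies 1/p + 1/q = 1.
p = 5, so q = 5/(5 - 1) = 1.25
|y|^q = 1.5249^1.25 = 1.6945
f*(1.5249) = 1.6945 / 1.25 = 1.3556


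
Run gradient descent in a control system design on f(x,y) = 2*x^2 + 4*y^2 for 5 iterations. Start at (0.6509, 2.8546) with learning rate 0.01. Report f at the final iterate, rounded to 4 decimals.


Gradient descent on f(x,y) = 2*x^2 + 4*y^2.
Starting point: (0.6509, 2.8546), alpha = 0.01
Step 1: grad_x = 2*2*0.6509 = 2.6036, grad_y = 2*4*2.8546 = 22.8368
  x_1 = 0.6509 - 0.01*2.6036 = 0.6249
  y_1 = 2.8546 - 0.01*22.8368 = 2.6262
Step 2: grad_x = 2*2*0.6249 = 2.4995, grad_y = 2*4*2.6262 = 21.0099
  x_2 = 0.6249 - 0.01*2.4995 = 0.5999
  y_2 = 2.6262 - 0.01*21.0099 = 2.4161
Step 3: grad_x = 2*2*0.5999 = 2.3995, grad_y = 2*4*2.4161 = 19.3291
  x_3 = 0.5999 - 0.01*2.3995 = 0.5759
  y_3 = 2.4161 - 0.01*19.3291 = 2.2228
Step 4: grad_x = 2*2*0.5759 = 2.3035, grad_y = 2*4*2.2228 = 17.7827
  x_4 = 0.5759 - 0.01*2.3035 = 0.5528
  y_4 = 2.2228 - 0.01*17.7827 = 2.045
Step 5: grad_x = 2*2*0.5528 = 2.2114, grad_y = 2*4*2.045 = 16.3601
  x_5 = 0.5528 - 0.01*2.2114 = 0.5307
  y_5 = 2.045 - 0.01*16.3601 = 1.8814
f(0.5307, 1.8814) = 2*0.5307^2 + 4*1.8814^2 = 14.7222


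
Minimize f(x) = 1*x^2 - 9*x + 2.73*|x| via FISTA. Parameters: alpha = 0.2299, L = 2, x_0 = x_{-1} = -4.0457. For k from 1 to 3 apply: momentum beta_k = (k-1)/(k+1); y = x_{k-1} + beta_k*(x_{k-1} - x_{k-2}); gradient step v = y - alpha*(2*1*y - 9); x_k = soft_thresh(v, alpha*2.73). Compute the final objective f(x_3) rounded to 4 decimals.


FISTA on f(x) = 1*x^2 - 9*x + 2.73*|x|
L = 2, alpha = 0.2299
Iteration 1: beta = 0.0, y = -4.0457 + 0.0*(-4.0457 + 4.0457) = -4.0457
  grad(y) = -17.0914, v = y - alpha*grad = -0.1164
  prox(v) = soft_thresh(-0.1164, 0.6276) = 0.0
Iteration 2: beta = 0.3333, y = 0.0 + 0.3333*(0.0 + 4.0457) = 1.3486
  grad(y) = -6.3029, v = y - alpha*grad = 2.7976
  prox(v) = soft_thresh(2.7976, 0.6276) = 2.17
Iteration 3: beta = 0.5, y = 2.17 + 0.5*(2.17 - 0.0) = 3.255
  grad(y) = -2.4901, v = y - alpha*grad = 3.8274
  prox(v) = soft_thresh(3.8274, 0.6276) = 3.1998
f(x_3) = 1*3.1998^2 - 9*3.1998 + 2.73*|3.1998| = -9.824


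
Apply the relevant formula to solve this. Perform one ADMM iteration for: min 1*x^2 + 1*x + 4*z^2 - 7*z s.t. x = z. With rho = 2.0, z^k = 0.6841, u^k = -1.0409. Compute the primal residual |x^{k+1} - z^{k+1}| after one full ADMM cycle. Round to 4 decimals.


ADMM iteration with rho = 2.0, z^k = 0.6841, u^k = -1.0409
Step 1: x-update.
Minimize 1*x^2 + 1*x + (2.0/2)*(x - 0.6841 - 1.0409)^2
FOC: (2*1 + 2.0)*x = -1 + 2.0*(0.6841 + 1.0409)
x^{k+1} = 0.6125
Step 2: z-update.
Minimize 4*z^2 - 7*z + (2.0/2)*(0.6125 - z - 1.0409)^2
FOC: (2*4 + 2.0)*z = 7 + 2.0*(0.6125 - 1.0409)
z^{k+1} = 0.6143
Step 3: u-update.
u^{k+1} = -1.0409 + 0.6125 - 0.6143 = -1.0427
Step 4: Primal residual = |0.6125 - 0.6143| = 0.0018


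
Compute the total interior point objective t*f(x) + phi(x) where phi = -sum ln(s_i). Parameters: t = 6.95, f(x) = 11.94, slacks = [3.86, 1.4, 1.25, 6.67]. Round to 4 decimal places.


Step 1: Compute log-barrier.
ln values: [1.3507, 0.3365, 0.2231, 1.8976]
phi = -(1.3507 + 0.3365 + 0.2231 + 1.8976) = -3.8079
Step 2: Compute augmented objective.
t*f(x) = 6.95*11.94 = 82.983
Total = 82.983 - 3.8079 = 79.1751


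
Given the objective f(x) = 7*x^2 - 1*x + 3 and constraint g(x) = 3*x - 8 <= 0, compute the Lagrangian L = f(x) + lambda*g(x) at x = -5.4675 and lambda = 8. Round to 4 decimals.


Step 1: Evaluate f(x).
f(-5.4675) = 7*(-5.4675)^2 - 1*(-5.4675) + 3 = 217.7224
Step 2: Evaluate g(x).
g(-5.4675) = 3*-5.4675 - 8 = -24.4025
Step 3: Compute Lagrangian.
L = 217.7224 + 8*-24.4025 = 22.5024


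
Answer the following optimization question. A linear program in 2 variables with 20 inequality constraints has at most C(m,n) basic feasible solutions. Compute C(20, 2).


Each vertex corresponds to some choice of n active constraints out of m, so the number of vertices is at most C(m, n) = m! / (n!(m-n)!).
m = 20, n = 2
Numerator: 20 * 19
Denominator: 2! = 2
C(20, 2) = 190


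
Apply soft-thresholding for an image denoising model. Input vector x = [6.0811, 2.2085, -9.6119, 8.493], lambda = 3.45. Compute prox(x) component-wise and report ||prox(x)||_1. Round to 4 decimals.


Soft-thresholding with lambda = 3.45:
prox(6.0811) = sign(6.0811)*max(|6.0811| - 3.45, 0) = 2.6311
prox(2.2085) = sign(2.2085)*max(|2.2085| - 3.45, 0) = 0.0
prox(-9.6119) = sign(-9.6119)*max(|-9.6119| - 3.45, 0) = -6.1619
prox(8.493) = sign(8.493)*max(|8.493| - 3.45, 0) = 5.043
prox(x) = [2.6311, 0.0, -6.1619, 5.043]
||prox(x)||_1 = 2.6311 + 0.0 + 6.1619 + 5.043 = 13.836
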